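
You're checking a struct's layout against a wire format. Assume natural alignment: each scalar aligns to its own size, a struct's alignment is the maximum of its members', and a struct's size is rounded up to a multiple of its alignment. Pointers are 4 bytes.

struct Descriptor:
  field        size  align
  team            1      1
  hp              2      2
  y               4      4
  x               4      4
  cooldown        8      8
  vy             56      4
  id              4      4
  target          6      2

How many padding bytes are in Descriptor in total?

11

@0: team [1B, align 1] → 1
+1 pad (align 2)
@2: hp [2B, align 2] → 4
@4: y [4B, align 4] → 8
@8: x [4B, align 4] → 12
+4 pad (align 8)
@16: cooldown [8B, align 8] → 24
@24: vy [56B, align 4] → 80
@80: id [4B, align 4] → 84
@84: target [6B, align 2] → 90
+6 tail pad (align 8)
size 96, align 8
data bytes 85, size 96 → padding 11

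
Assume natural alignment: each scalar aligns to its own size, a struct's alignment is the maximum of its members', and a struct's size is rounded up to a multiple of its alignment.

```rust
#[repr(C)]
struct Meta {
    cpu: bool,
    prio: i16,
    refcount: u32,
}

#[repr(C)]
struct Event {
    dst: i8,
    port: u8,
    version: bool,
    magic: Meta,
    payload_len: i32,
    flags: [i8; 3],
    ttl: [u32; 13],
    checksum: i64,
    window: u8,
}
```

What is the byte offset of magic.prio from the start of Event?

Meta: cpu at 0 (size 1, align 1) → ends 1; pad 1 to align 2 for prio; prio at 2 (size 2, align 2) → ends 4; refcount at 4 (size 4, align 4) → ends 8; total 8 bytes, alignment 4
dst at 0 (size 1, align 1) → ends 1
port at 1 (size 1, align 1) → ends 2
version at 2 (size 1, align 1) → ends 3
pad 1 to align 4 for magic
magic at 4 (size 8, align 4) → ends 12
within Meta: prio at 2
4 + 2 = 6

6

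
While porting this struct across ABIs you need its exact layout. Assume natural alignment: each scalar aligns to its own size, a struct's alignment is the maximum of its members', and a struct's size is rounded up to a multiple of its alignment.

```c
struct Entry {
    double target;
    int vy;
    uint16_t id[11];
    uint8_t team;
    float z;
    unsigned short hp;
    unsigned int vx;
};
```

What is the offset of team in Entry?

@0: target [8B, align 8] → 8
@8: vy [4B, align 4] → 12
@12: id [22B, align 2] → 34
@34: team [1B, align 1] → 35

34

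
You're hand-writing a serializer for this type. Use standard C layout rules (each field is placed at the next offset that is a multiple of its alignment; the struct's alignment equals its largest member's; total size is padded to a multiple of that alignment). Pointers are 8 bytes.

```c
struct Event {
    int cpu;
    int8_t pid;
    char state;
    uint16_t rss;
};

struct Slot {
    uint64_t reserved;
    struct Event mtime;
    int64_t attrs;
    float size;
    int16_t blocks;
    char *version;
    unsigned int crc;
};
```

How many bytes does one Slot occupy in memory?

Event: @0: cpu [4B, align 4] → 4; @4: pid [1B, align 1] → 5; @5: state [1B, align 1] → 6; @6: rss [2B, align 2] → 8; size 8, align 4
@0: reserved [8B, align 8] → 8
@8: mtime [8B, align 4] → 16
@16: attrs [8B, align 8] → 24
@24: size [4B, align 4] → 28
@28: blocks [2B, align 2] → 30
+2 pad (align 8)
@32: version [8B, align 8] → 40
@40: crc [4B, align 4] → 44
+4 tail pad (align 8)
size 48, align 8

48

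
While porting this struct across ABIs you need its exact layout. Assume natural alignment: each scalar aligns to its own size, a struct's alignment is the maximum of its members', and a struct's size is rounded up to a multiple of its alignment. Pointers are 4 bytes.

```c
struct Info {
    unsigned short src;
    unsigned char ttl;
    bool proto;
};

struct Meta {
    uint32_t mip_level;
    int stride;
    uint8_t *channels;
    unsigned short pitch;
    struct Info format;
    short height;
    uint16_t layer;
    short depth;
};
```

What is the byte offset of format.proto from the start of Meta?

17

Info: src at 0 (size 2, align 2) → ends 2; ttl at 2 (size 1, align 1) → ends 3; proto at 3 (size 1, align 1) → ends 4; total 4 bytes, alignment 2
mip_level at 0 (size 4, align 4) → ends 4
stride at 4 (size 4, align 4) → ends 8
channels at 8 (size 4, align 4) → ends 12
pitch at 12 (size 2, align 2) → ends 14
format at 14 (size 4, align 2) → ends 18
within Info: proto at 3
14 + 3 = 17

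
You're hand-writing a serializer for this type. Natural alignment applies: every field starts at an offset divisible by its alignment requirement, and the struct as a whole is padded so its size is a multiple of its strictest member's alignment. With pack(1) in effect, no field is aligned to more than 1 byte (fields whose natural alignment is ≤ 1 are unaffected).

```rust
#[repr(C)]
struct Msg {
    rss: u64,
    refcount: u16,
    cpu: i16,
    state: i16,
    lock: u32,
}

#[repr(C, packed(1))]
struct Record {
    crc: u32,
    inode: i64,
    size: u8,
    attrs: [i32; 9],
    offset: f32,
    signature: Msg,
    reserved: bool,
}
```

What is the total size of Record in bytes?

Msg: @0: rss [8B, align 8] → 8; @8: refcount [2B, align 2] → 10; @10: cpu [2B, align 2] → 12; @12: state [2B, align 2] → 14; +2 pad (align 4); @16: lock [4B, align 4] → 20; +4 tail pad (align 8); size 24, align 8
@0: crc [4B, align 1] → 4
@4: inode [8B, align 1] → 12
@12: size [1B, align 1] → 13
@13: attrs [36B, align 1] → 49
@49: offset [4B, align 1] → 53
@53: signature [24B, align 1] → 77
@77: reserved [1B, align 1] → 78
size 78, align 1

78 bytes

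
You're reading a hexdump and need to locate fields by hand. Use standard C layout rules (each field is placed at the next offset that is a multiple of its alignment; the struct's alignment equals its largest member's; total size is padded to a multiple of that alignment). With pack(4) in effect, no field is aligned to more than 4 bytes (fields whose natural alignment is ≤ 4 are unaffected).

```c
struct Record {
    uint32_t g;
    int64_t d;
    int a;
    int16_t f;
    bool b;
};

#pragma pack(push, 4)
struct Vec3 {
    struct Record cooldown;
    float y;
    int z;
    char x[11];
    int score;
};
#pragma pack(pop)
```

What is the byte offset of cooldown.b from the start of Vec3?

Record: 0..4  g  (4B, 4-aligned); 4..8  -- padding (4B); 8..16  d  (8B, 8-aligned); 16..20  a  (4B, 4-aligned); 20..22  f  (2B, 2-aligned); 22..23  b  (1B, 1-aligned); 23..24  -- tail padding (1B); sizeof = 24, alignof = 8
0..24  cooldown  (24B, 4-aligned)
within Record: b at 22
0 + 22 = 22

22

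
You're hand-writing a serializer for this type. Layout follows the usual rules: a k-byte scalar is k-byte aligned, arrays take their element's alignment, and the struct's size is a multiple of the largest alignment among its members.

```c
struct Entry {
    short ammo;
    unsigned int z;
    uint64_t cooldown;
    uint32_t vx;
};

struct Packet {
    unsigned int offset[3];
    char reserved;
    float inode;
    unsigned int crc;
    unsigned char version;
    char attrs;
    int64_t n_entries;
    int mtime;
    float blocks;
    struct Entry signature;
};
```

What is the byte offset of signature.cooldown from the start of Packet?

Entry: @0: ammo [2B, align 2] → 2; +2 pad (align 4); @4: z [4B, align 4] → 8; @8: cooldown [8B, align 8] → 16; @16: vx [4B, align 4] → 20; +4 tail pad (align 8); size 24, align 8
@0: offset [12B, align 4] → 12
@12: reserved [1B, align 1] → 13
+3 pad (align 4)
@16: inode [4B, align 4] → 20
@20: crc [4B, align 4] → 24
@24: version [1B, align 1] → 25
@25: attrs [1B, align 1] → 26
+6 pad (align 8)
@32: n_entries [8B, align 8] → 40
@40: mtime [4B, align 4] → 44
@44: blocks [4B, align 4] → 48
@48: signature [24B, align 8] → 72
within Entry: cooldown at 8
48 + 8 = 56

56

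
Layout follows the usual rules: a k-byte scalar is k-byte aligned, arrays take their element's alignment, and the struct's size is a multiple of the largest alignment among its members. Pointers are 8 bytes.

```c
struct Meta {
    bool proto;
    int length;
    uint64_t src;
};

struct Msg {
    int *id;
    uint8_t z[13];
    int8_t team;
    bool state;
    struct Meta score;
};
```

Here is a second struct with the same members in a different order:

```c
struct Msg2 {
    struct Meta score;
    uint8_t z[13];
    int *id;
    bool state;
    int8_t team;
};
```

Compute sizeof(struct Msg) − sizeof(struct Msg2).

-8

Meta: @0: proto [1B, align 1] → 1; +3 pad (align 4); @4: length [4B, align 4] → 8; @8: src [8B, align 8] → 16; size 16, align 8
@0: id [8B, align 8] → 8
@8: z [13B, align 1] → 21
@21: team [1B, align 1] → 22
@22: state [1B, align 1] → 23
+1 pad (align 8)
@24: score [16B, align 8] → 40
size 40, align 8
— Msg2 —
@0: score [16B, align 8] → 16
@16: z [13B, align 1] → 29
+3 pad (align 8)
@32: id [8B, align 8] → 40
@40: state [1B, align 1] → 41
@41: team [1B, align 1] → 42
+6 tail pad (align 8)
size 48, align 8
40 − 48 = -8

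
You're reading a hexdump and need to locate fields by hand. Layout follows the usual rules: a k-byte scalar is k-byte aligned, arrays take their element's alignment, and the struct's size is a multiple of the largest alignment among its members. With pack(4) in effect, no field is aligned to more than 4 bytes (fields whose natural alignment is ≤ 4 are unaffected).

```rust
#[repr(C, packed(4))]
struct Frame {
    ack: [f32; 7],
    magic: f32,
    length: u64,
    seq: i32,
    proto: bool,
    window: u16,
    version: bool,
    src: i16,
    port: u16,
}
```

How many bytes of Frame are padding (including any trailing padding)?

@0: ack [28B, align 4] → 28
@28: magic [4B, align 4] → 32
@32: length [8B, align 4] → 40
@40: seq [4B, align 4] → 44
@44: proto [1B, align 1] → 45
+1 pad (align 2)
@46: window [2B, align 2] → 48
@48: version [1B, align 1] → 49
+1 pad (align 2)
@50: src [2B, align 2] → 52
@52: port [2B, align 2] → 54
+2 tail pad (align 4)
size 56, align 4
data bytes 52, size 56 → padding 4

4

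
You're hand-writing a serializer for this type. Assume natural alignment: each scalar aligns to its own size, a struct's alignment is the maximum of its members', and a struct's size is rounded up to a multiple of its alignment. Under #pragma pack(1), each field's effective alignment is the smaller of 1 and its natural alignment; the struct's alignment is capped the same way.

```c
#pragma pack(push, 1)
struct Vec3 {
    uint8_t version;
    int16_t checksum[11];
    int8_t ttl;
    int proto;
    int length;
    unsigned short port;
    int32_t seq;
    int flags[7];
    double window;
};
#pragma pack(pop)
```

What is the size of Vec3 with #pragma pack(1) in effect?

74

0..1  version  (1B, 1-aligned)
1..23  checksum  (22B, 1-aligned)
23..24  ttl  (1B, 1-aligned)
24..28  proto  (4B, 1-aligned)
28..32  length  (4B, 1-aligned)
32..34  port  (2B, 1-aligned)
34..38  seq  (4B, 1-aligned)
38..66  flags  (28B, 1-aligned)
66..74  window  (8B, 1-aligned)
sizeof = 74, alignof = 1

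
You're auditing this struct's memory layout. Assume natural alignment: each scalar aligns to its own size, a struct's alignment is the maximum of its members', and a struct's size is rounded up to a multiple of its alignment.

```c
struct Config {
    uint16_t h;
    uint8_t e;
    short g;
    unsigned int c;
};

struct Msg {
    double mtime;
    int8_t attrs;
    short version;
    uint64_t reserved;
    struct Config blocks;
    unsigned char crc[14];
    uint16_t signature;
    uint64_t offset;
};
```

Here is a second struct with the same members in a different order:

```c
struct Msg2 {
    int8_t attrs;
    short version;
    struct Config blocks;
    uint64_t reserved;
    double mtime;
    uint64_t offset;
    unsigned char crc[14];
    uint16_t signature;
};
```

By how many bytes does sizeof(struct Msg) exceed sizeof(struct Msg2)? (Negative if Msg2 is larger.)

Config: @0: h [2B, align 2] → 2; @2: e [1B, align 1] → 3; +1 pad (align 2); @4: g [2B, align 2] → 6; +2 pad (align 4); @8: c [4B, align 4] → 12; size 12, align 4
@0: mtime [8B, align 8] → 8
@8: attrs [1B, align 1] → 9
+1 pad (align 2)
@10: version [2B, align 2] → 12
+4 pad (align 8)
@16: reserved [8B, align 8] → 24
@24: blocks [12B, align 4] → 36
@36: crc [14B, align 1] → 50
@50: signature [2B, align 2] → 52
+4 pad (align 8)
@56: offset [8B, align 8] → 64
size 64, align 8
— Msg2 —
@0: attrs [1B, align 1] → 1
+1 pad (align 2)
@2: version [2B, align 2] → 4
@4: blocks [12B, align 4] → 16
@16: reserved [8B, align 8] → 24
@24: mtime [8B, align 8] → 32
@32: offset [8B, align 8] → 40
@40: crc [14B, align 1] → 54
@54: signature [2B, align 2] → 56
size 56, align 8
64 − 56 = 8

8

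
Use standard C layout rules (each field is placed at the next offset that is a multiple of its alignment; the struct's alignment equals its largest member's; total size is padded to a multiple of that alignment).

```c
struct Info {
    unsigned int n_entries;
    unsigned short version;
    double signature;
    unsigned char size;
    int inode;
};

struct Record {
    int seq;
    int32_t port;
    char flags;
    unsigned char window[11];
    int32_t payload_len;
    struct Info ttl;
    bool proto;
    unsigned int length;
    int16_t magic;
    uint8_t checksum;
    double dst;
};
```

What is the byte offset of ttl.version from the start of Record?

Info: @0: n_entries [4B, align 4] → 4; @4: version [2B, align 2] → 6; +2 pad (align 8); @8: signature [8B, align 8] → 16; @16: size [1B, align 1] → 17; +3 pad (align 4); @20: inode [4B, align 4] → 24; size 24, align 8
@0: seq [4B, align 4] → 4
@4: port [4B, align 4] → 8
@8: flags [1B, align 1] → 9
@9: window [11B, align 1] → 20
@20: payload_len [4B, align 4] → 24
@24: ttl [24B, align 8] → 48
within Info: version at 4
24 + 4 = 28

28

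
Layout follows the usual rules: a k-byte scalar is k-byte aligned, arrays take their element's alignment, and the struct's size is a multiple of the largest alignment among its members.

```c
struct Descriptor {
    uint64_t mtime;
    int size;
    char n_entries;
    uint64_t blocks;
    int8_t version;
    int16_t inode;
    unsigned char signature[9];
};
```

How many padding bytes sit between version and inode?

1

mtime at 0 (size 8, align 8) → ends 8
size at 8 (size 4, align 4) → ends 12
n_entries at 12 (size 1, align 1) → ends 13
pad 3 to align 8 for blocks
blocks at 16 (size 8, align 8) → ends 24
version at 24 (size 1, align 1) → ends 25
pad 1 to align 2 for inode
inode at 26 (size 2, align 2) → ends 28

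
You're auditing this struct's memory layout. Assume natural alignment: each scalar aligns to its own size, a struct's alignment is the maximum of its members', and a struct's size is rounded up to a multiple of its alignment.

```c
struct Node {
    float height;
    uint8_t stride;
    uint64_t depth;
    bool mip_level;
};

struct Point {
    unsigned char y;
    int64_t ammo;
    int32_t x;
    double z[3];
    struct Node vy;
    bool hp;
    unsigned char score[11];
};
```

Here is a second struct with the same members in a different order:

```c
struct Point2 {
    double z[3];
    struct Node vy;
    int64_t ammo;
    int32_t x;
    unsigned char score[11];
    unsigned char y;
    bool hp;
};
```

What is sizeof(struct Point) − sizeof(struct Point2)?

Node: @0: height [4B, align 4] → 4; @4: stride [1B, align 1] → 5; +3 pad (align 8); @8: depth [8B, align 8] → 16; @16: mip_level [1B, align 1] → 17; +7 tail pad (align 8); size 24, align 8
@0: y [1B, align 1] → 1
+7 pad (align 8)
@8: ammo [8B, align 8] → 16
@16: x [4B, align 4] → 20
+4 pad (align 8)
@24: z [24B, align 8] → 48
@48: vy [24B, align 8] → 72
@72: hp [1B, align 1] → 73
@73: score [11B, align 1] → 84
+4 tail pad (align 8)
size 88, align 8
— Point2 —
@0: z [24B, align 8] → 24
@24: vy [24B, align 8] → 48
@48: ammo [8B, align 8] → 56
@56: x [4B, align 4] → 60
@60: score [11B, align 1] → 71
@71: y [1B, align 1] → 72
@72: hp [1B, align 1] → 73
+7 tail pad (align 8)
size 80, align 8
88 − 80 = 8

8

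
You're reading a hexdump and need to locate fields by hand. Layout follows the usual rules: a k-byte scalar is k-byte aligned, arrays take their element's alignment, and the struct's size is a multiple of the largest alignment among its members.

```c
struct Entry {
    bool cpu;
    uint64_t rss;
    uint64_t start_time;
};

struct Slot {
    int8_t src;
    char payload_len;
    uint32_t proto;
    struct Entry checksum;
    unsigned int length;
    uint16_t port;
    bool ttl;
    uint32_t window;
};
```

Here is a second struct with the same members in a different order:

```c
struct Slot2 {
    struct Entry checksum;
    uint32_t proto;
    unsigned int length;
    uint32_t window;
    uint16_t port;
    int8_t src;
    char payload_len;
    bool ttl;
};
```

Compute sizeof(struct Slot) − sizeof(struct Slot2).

Entry: 0..1  cpu  (1B, 1-aligned); 1..8  -- padding (7B); 8..16  rss  (8B, 8-aligned); 16..24  start_time  (8B, 8-aligned); sizeof = 24, alignof = 8
0..1  src  (1B, 1-aligned)
1..2  payload_len  (1B, 1-aligned)
2..4  -- padding (2B)
4..8  proto  (4B, 4-aligned)
8..32  checksum  (24B, 8-aligned)
32..36  length  (4B, 4-aligned)
36..38  port  (2B, 2-aligned)
38..39  ttl  (1B, 1-aligned)
39..40  -- padding (1B)
40..44  window  (4B, 4-aligned)
44..48  -- tail padding (4B)
sizeof = 48, alignof = 8
— Slot2 —
0..24  checksum  (24B, 8-aligned)
24..28  proto  (4B, 4-aligned)
28..32  length  (4B, 4-aligned)
32..36  window  (4B, 4-aligned)
36..38  port  (2B, 2-aligned)
38..39  src  (1B, 1-aligned)
39..40  payload_len  (1B, 1-aligned)
40..41  ttl  (1B, 1-aligned)
41..48  -- tail padding (7B)
sizeof = 48, alignof = 8
48 − 48 = 0

0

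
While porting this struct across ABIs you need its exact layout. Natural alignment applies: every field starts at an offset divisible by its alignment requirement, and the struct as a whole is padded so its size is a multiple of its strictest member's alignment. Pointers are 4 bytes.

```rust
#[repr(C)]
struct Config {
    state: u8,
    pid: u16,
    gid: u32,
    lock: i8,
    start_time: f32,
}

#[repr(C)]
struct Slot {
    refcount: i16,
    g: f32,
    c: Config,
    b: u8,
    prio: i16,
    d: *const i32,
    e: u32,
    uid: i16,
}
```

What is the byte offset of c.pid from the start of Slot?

Config: 0..1  state  (1B, 1-aligned); 1..2  -- padding (1B); 2..4  pid  (2B, 2-aligned); 4..8  gid  (4B, 4-aligned); 8..9  lock  (1B, 1-aligned); 9..12  -- padding (3B); 12..16  start_time  (4B, 4-aligned); sizeof = 16, alignof = 4
0..2  refcount  (2B, 2-aligned)
2..4  -- padding (2B)
4..8  g  (4B, 4-aligned)
8..24  c  (16B, 4-aligned)
within Config: pid at 2
8 + 2 = 10

10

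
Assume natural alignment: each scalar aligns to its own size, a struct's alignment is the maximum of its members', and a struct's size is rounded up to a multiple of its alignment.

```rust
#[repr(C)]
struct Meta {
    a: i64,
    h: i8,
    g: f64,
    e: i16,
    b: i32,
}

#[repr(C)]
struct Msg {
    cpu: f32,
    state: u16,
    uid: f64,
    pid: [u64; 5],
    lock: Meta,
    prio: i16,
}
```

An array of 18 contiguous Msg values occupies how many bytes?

1728

Meta: @0: a [8B, align 8] → 8; @8: h [1B, align 1] → 9; +7 pad (align 8); @16: g [8B, align 8] → 24; @24: e [2B, align 2] → 26; +2 pad (align 4); @28: b [4B, align 4] → 32; size 32, align 8
@0: cpu [4B, align 4] → 4
@4: state [2B, align 2] → 6
+2 pad (align 8)
@8: uid [8B, align 8] → 16
@16: pid [40B, align 8] → 56
@56: lock [32B, align 8] → 88
@88: prio [2B, align 2] → 90
+6 tail pad (align 8)
size 96, align 8
array of 18: 18 × 96 = 1728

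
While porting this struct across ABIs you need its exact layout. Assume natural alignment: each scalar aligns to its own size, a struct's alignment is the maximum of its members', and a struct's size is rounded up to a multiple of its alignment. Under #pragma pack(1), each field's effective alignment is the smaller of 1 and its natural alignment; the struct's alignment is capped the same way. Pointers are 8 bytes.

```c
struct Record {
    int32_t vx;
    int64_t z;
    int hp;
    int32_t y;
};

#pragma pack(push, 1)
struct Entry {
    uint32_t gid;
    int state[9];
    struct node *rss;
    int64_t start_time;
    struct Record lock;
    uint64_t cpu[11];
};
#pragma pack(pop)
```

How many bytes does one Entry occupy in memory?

Record: @0: vx [4B, align 4] → 4; +4 pad (align 8); @8: z [8B, align 8] → 16; @16: hp [4B, align 4] → 20; @20: y [4B, align 4] → 24; size 24, align 8
@0: gid [4B, align 1] → 4
@4: state [36B, align 1] → 40
@40: rss [8B, align 1] → 48
@48: start_time [8B, align 1] → 56
@56: lock [24B, align 1] → 80
@80: cpu [88B, align 1] → 168
size 168, align 1

168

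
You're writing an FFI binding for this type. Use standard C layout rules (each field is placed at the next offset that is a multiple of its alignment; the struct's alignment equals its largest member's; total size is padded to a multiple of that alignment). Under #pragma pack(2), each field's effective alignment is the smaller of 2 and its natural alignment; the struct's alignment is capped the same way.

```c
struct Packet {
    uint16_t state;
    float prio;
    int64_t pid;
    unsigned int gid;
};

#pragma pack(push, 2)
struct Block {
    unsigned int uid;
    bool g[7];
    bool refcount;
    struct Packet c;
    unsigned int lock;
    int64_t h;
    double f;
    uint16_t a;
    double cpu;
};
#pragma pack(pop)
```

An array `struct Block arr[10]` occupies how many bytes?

660

Packet: @0: state [2B, align 2] → 2; +2 pad (align 4); @4: prio [4B, align 4] → 8; @8: pid [8B, align 8] → 16; @16: gid [4B, align 4] → 20; +4 tail pad (align 8); size 24, align 8
@0: uid [4B, align 2] → 4
@4: g [7B, align 1] → 11
@11: refcount [1B, align 1] → 12
@12: c [24B, align 2] → 36
@36: lock [4B, align 2] → 40
@40: h [8B, align 2] → 48
@48: f [8B, align 2] → 56
@56: a [2B, align 2] → 58
@58: cpu [8B, align 2] → 66
size 66, align 2
array of 10: 10 × 66 = 660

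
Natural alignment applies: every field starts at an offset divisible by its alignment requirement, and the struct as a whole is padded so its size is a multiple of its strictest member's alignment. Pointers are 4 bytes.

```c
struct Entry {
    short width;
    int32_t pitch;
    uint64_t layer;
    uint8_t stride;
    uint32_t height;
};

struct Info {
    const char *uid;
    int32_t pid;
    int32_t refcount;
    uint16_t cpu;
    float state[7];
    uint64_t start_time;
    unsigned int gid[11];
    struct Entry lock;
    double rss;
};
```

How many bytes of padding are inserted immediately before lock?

4

Entry: 0..2  width  (2B, 2-aligned); 2..4  -- padding (2B); 4..8  pitch  (4B, 4-aligned); 8..16  layer  (8B, 8-aligned); 16..17  stride  (1B, 1-aligned); 17..20  -- padding (3B); 20..24  height  (4B, 4-aligned); sizeof = 24, alignof = 8
0..4  uid  (4B, 4-aligned)
4..8  pid  (4B, 4-aligned)
8..12  refcount  (4B, 4-aligned)
12..14  cpu  (2B, 2-aligned)
14..16  -- padding (2B)
16..44  state  (28B, 4-aligned)
44..48  -- padding (4B)
48..56  start_time  (8B, 8-aligned)
56..100  gid  (44B, 4-aligned)
100..104  -- padding (4B)
104..128  lock  (24B, 8-aligned)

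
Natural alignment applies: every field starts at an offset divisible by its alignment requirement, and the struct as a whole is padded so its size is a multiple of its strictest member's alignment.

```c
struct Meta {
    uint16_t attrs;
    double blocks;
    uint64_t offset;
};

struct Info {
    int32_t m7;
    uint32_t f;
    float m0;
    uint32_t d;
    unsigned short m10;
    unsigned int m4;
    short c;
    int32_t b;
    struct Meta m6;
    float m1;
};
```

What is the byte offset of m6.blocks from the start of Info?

40

Meta: attrs at 0 (size 2, align 2) → ends 2; pad 6 to align 8 for blocks; blocks at 8 (size 8, align 8) → ends 16; offset at 16 (size 8, align 8) → ends 24; total 24 bytes, alignment 8
m7 at 0 (size 4, align 4) → ends 4
f at 4 (size 4, align 4) → ends 8
m0 at 8 (size 4, align 4) → ends 12
d at 12 (size 4, align 4) → ends 16
m10 at 16 (size 2, align 2) → ends 18
pad 2 to align 4 for m4
m4 at 20 (size 4, align 4) → ends 24
c at 24 (size 2, align 2) → ends 26
pad 2 to align 4 for b
b at 28 (size 4, align 4) → ends 32
m6 at 32 (size 24, align 8) → ends 56
within Meta: blocks at 8
32 + 8 = 40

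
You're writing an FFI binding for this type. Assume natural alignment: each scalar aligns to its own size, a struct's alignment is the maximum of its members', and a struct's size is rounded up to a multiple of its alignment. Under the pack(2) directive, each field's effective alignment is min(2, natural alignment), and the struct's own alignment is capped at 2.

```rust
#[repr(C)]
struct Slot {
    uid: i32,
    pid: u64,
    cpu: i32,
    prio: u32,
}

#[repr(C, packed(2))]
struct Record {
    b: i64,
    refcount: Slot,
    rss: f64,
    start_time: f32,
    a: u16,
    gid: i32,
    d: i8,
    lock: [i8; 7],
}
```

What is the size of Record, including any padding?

58

Slot: @0: uid [4B, align 4] → 4; +4 pad (align 8); @8: pid [8B, align 8] → 16; @16: cpu [4B, align 4] → 20; @20: prio [4B, align 4] → 24; size 24, align 8
@0: b [8B, align 2] → 8
@8: refcount [24B, align 2] → 32
@32: rss [8B, align 2] → 40
@40: start_time [4B, align 2] → 44
@44: a [2B, align 2] → 46
@46: gid [4B, align 2] → 50
@50: d [1B, align 1] → 51
@51: lock [7B, align 1] → 58
size 58, align 2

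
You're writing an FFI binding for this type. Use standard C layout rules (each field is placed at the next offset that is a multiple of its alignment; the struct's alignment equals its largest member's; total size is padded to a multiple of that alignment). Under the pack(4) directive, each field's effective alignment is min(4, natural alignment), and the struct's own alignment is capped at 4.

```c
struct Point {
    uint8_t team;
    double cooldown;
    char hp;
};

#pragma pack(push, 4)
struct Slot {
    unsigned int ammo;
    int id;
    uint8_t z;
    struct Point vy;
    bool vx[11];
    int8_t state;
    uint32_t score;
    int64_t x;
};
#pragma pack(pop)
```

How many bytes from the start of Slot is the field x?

Point: team at 0 (size 1, align 1) → ends 1; pad 7 to align 8 for cooldown; cooldown at 8 (size 8, align 8) → ends 16; hp at 16 (size 1, align 1) → ends 17; tail pad 7 to reach multiple of 8; total 24 bytes, alignment 8
ammo at 0 (size 4, align 4) → ends 4
id at 4 (size 4, align 4) → ends 8
z at 8 (size 1, align 1) → ends 9
pad 3 to align 4 for vy
vy at 12 (size 24, align 4) → ends 36
vx at 36 (size 11, align 1) → ends 47
state at 47 (size 1, align 1) → ends 48
score at 48 (size 4, align 4) → ends 52
x at 52 (size 8, align 4) → ends 60

52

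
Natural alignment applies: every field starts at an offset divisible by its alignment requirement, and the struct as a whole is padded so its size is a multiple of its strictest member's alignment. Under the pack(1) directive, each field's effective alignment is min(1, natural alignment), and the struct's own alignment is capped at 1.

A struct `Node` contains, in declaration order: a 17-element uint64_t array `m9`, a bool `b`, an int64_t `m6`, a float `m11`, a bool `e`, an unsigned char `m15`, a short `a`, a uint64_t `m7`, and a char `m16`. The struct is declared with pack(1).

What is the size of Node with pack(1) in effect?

@0: m9 [136B, align 1] → 136
@136: b [1B, align 1] → 137
@137: m6 [8B, align 1] → 145
@145: m11 [4B, align 1] → 149
@149: e [1B, align 1] → 150
@150: m15 [1B, align 1] → 151
@151: a [2B, align 1] → 153
@153: m7 [8B, align 1] → 161
@161: m16 [1B, align 1] → 162
size 162, align 1

162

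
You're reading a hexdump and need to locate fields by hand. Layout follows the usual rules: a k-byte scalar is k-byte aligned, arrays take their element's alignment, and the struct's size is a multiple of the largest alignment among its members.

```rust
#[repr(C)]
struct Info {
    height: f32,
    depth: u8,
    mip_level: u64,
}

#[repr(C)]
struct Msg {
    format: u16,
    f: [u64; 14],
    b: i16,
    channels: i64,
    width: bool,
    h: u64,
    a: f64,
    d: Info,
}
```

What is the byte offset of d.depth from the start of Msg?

Info: 0..4  height  (4B, 4-aligned); 4..5  depth  (1B, 1-aligned); 5..8  -- padding (3B); 8..16  mip_level  (8B, 8-aligned); sizeof = 16, alignof = 8
0..2  format  (2B, 2-aligned)
2..8  -- padding (6B)
8..120  f  (112B, 8-aligned)
120..122  b  (2B, 2-aligned)
122..128  -- padding (6B)
128..136  channels  (8B, 8-aligned)
136..137  width  (1B, 1-aligned)
137..144  -- padding (7B)
144..152  h  (8B, 8-aligned)
152..160  a  (8B, 8-aligned)
160..176  d  (16B, 8-aligned)
within Info: depth at 4
160 + 4 = 164

164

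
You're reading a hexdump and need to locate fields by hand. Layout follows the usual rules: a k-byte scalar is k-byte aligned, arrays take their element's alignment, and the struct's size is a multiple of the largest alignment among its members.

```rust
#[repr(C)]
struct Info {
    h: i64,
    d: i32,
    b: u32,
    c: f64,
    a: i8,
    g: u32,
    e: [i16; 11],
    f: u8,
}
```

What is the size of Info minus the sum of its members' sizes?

h at 0 (size 8, align 8) → ends 8
d at 8 (size 4, align 4) → ends 12
b at 12 (size 4, align 4) → ends 16
c at 16 (size 8, align 8) → ends 24
a at 24 (size 1, align 1) → ends 25
pad 3 to align 4 for g
g at 28 (size 4, align 4) → ends 32
e at 32 (size 22, align 2) → ends 54
f at 54 (size 1, align 1) → ends 55
tail pad 1 to reach multiple of 8
total 56 bytes, alignment 8
data bytes 52, size 56 → padding 4

4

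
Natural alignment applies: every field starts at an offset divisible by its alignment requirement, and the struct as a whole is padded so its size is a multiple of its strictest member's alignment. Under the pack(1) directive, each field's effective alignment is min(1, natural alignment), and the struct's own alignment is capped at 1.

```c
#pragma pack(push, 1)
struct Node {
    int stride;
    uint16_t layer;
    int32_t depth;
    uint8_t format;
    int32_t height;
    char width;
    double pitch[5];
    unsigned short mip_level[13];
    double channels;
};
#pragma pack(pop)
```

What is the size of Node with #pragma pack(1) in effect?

90

stride at 0 (size 4, align 1) → ends 4
layer at 4 (size 2, align 1) → ends 6
depth at 6 (size 4, align 1) → ends 10
format at 10 (size 1, align 1) → ends 11
height at 11 (size 4, align 1) → ends 15
width at 15 (size 1, align 1) → ends 16
pitch at 16 (size 40, align 1) → ends 56
mip_level at 56 (size 26, align 1) → ends 82
channels at 82 (size 8, align 1) → ends 90
total 90 bytes, alignment 1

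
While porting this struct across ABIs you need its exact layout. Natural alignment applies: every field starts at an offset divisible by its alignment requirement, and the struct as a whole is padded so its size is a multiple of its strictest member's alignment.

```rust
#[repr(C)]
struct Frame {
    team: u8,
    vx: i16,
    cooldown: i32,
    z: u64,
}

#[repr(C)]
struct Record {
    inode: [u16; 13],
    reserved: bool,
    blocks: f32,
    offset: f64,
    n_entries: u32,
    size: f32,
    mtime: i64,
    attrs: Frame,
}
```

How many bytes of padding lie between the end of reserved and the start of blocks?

1

Frame: 0..1  team  (1B, 1-aligned); 1..2  -- padding (1B); 2..4  vx  (2B, 2-aligned); 4..8  cooldown  (4B, 4-aligned); 8..16  z  (8B, 8-aligned); sizeof = 16, alignof = 8
0..26  inode  (26B, 2-aligned)
26..27  reserved  (1B, 1-aligned)
27..28  -- padding (1B)
28..32  blocks  (4B, 4-aligned)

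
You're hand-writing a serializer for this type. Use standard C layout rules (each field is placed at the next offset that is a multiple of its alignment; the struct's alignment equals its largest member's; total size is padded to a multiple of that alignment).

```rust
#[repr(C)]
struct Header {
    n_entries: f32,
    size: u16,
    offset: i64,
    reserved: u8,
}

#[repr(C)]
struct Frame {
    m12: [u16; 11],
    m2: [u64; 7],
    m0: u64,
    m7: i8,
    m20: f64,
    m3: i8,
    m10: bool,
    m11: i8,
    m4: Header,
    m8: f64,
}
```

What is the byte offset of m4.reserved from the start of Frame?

Header: n_entries at 0 (size 4, align 4) → ends 4; size at 4 (size 2, align 2) → ends 6; pad 2 to align 8 for offset; offset at 8 (size 8, align 8) → ends 16; reserved at 16 (size 1, align 1) → ends 17; tail pad 7 to reach multiple of 8; total 24 bytes, alignment 8
m12 at 0 (size 22, align 2) → ends 22
pad 2 to align 8 for m2
m2 at 24 (size 56, align 8) → ends 80
m0 at 80 (size 8, align 8) → ends 88
m7 at 88 (size 1, align 1) → ends 89
pad 7 to align 8 for m20
m20 at 96 (size 8, align 8) → ends 104
m3 at 104 (size 1, align 1) → ends 105
m10 at 105 (size 1, align 1) → ends 106
m11 at 106 (size 1, align 1) → ends 107
pad 5 to align 8 for m4
m4 at 112 (size 24, align 8) → ends 136
within Header: reserved at 16
112 + 16 = 128

128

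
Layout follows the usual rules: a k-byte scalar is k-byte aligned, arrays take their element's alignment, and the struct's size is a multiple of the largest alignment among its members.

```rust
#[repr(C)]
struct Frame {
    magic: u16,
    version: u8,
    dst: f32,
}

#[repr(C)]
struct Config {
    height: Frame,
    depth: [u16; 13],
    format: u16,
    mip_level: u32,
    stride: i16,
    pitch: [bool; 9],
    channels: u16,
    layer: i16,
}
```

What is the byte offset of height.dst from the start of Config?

Frame: 0..2  magic  (2B, 2-aligned); 2..3  version  (1B, 1-aligned); 3..4  -- padding (1B); 4..8  dst  (4B, 4-aligned); sizeof = 8, alignof = 4
0..8  height  (8B, 4-aligned)
within Frame: dst at 4
0 + 4 = 4

4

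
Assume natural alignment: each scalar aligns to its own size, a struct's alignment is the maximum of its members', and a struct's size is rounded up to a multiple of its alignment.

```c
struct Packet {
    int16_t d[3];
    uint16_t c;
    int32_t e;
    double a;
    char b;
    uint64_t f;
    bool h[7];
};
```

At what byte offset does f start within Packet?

0..6  d  (6B, 2-aligned)
6..8  c  (2B, 2-aligned)
8..12  e  (4B, 4-aligned)
12..16  -- padding (4B)
16..24  a  (8B, 8-aligned)
24..25  b  (1B, 1-aligned)
25..32  -- padding (7B)
32..40  f  (8B, 8-aligned)

32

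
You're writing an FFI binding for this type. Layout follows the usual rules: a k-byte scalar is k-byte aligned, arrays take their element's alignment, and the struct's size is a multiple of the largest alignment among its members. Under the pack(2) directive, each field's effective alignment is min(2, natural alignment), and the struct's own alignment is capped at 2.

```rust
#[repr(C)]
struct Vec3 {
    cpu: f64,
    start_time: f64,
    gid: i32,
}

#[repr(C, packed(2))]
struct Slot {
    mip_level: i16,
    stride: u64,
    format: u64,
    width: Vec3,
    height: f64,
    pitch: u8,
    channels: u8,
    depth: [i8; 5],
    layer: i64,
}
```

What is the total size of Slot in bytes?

66

Vec3: @0: cpu [8B, align 8] → 8; @8: start_time [8B, align 8] → 16; @16: gid [4B, align 4] → 20; +4 tail pad (align 8); size 24, align 8
@0: mip_level [2B, align 2] → 2
@2: stride [8B, align 2] → 10
@10: format [8B, align 2] → 18
@18: width [24B, align 2] → 42
@42: height [8B, align 2] → 50
@50: pitch [1B, align 1] → 51
@51: channels [1B, align 1] → 52
@52: depth [5B, align 1] → 57
+1 pad (align 2)
@58: layer [8B, align 2] → 66
size 66, align 2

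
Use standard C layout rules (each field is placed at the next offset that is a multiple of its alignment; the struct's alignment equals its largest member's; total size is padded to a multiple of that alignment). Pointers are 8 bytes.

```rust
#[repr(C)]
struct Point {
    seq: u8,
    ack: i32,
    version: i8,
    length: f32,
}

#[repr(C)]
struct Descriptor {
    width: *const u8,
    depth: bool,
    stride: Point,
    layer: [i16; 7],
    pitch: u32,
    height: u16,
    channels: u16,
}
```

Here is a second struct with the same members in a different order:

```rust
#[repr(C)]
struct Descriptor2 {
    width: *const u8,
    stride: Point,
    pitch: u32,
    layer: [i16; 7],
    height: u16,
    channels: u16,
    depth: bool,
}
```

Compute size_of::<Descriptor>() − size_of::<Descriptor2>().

Point: seq at 0 (size 1, align 1) → ends 1; pad 3 to align 4 for ack; ack at 4 (size 4, align 4) → ends 8; version at 8 (size 1, align 1) → ends 9; pad 3 to align 4 for length; length at 12 (size 4, align 4) → ends 16; total 16 bytes, alignment 4
width at 0 (size 8, align 8) → ends 8
depth at 8 (size 1, align 1) → ends 9
pad 3 to align 4 for stride
stride at 12 (size 16, align 4) → ends 28
layer at 28 (size 14, align 2) → ends 42
pad 2 to align 4 for pitch
pitch at 44 (size 4, align 4) → ends 48
height at 48 (size 2, align 2) → ends 50
channels at 50 (size 2, align 2) → ends 52
tail pad 4 to reach multiple of 8
total 56 bytes, alignment 8
— Descriptor2 —
width at 0 (size 8, align 8) → ends 8
stride at 8 (size 16, align 4) → ends 24
pitch at 24 (size 4, align 4) → ends 28
layer at 28 (size 14, align 2) → ends 42
height at 42 (size 2, align 2) → ends 44
channels at 44 (size 2, align 2) → ends 46
depth at 46 (size 1, align 1) → ends 47
tail pad 1 to reach multiple of 8
total 48 bytes, alignment 8
56 − 48 = 8

8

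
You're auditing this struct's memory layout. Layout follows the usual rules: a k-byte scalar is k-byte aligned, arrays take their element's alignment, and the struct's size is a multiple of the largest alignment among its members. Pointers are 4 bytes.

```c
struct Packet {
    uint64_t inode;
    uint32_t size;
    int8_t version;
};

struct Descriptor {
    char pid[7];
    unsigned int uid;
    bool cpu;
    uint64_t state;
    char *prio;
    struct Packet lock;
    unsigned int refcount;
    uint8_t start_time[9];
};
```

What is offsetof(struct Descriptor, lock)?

32

Packet: inode at 0 (size 8, align 8) → ends 8; size at 8 (size 4, align 4) → ends 12; version at 12 (size 1, align 1) → ends 13; tail pad 3 to reach multiple of 8; total 16 bytes, alignment 8
pid at 0 (size 7, align 1) → ends 7
pad 1 to align 4 for uid
uid at 8 (size 4, align 4) → ends 12
cpu at 12 (size 1, align 1) → ends 13
pad 3 to align 8 for state
state at 16 (size 8, align 8) → ends 24
prio at 24 (size 4, align 4) → ends 28
pad 4 to align 8 for lock
lock at 32 (size 16, align 8) → ends 48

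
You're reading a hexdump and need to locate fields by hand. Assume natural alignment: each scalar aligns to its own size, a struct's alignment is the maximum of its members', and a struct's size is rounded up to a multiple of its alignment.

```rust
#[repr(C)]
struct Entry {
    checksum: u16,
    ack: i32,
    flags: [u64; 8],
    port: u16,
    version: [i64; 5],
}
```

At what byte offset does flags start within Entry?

0..2  checksum  (2B, 2-aligned)
2..4  -- padding (2B)
4..8  ack  (4B, 4-aligned)
8..72  flags  (64B, 8-aligned)

8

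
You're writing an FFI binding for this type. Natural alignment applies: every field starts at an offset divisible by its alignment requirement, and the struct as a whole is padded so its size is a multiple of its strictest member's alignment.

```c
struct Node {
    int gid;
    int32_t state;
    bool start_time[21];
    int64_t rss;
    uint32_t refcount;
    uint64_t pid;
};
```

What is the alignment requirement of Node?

8

member alignments: gid=4, state=4, start_time=1, rss=8, refcount=4, pid=8
max = 8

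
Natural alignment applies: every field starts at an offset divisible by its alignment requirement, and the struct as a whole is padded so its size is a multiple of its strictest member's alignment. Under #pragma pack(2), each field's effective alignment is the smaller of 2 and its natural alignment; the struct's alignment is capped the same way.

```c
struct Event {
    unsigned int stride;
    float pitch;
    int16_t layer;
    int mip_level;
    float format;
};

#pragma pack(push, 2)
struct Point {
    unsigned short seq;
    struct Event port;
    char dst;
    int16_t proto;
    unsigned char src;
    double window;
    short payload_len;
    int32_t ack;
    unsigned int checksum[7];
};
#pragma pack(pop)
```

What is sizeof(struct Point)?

Event: stride at 0 (size 4, align 4) → ends 4; pitch at 4 (size 4, align 4) → ends 8; layer at 8 (size 2, align 2) → ends 10; pad 2 to align 4 for mip_level; mip_level at 12 (size 4, align 4) → ends 16; format at 16 (size 4, align 4) → ends 20; total 20 bytes, alignment 4
seq at 0 (size 2, align 2) → ends 2
port at 2 (size 20, align 2) → ends 22
dst at 22 (size 1, align 1) → ends 23
pad 1 to align 2 for proto
proto at 24 (size 2, align 2) → ends 26
src at 26 (size 1, align 1) → ends 27
pad 1 to align 2 for window
window at 28 (size 8, align 2) → ends 36
payload_len at 36 (size 2, align 2) → ends 38
ack at 38 (size 4, align 2) → ends 42
checksum at 42 (size 28, align 2) → ends 70
total 70 bytes, alignment 2

70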